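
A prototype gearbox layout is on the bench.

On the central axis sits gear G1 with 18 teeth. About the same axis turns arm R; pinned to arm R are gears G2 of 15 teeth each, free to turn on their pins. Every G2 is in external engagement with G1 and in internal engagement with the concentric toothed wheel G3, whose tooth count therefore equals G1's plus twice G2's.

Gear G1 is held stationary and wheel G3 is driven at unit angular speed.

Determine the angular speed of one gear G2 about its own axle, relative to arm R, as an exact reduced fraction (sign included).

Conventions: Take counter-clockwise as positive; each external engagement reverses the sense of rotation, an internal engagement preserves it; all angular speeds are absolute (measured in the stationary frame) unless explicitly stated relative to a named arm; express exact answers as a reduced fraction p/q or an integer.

48/55

recognized (axles ride arm R): planetary set, 18/15/48 teeth
ring teeth: 18 + 2·15 = 48
18(ω_sun−ω_arm) = −48(ω_ring−ω_arm),  ω_sun = 0, ω_ring = 1
18(0−ω_arm) = −48(1−ω_arm)  ⇒  66·ω_arm = 48  ⇒  ω_arm = 8/11
sun–planet mesh: 18·(0−8/11) = −15·(ω_p−ω_arm)  ⇒  ω_p−ω_arm = 48/55
exact speed ratio = 48/55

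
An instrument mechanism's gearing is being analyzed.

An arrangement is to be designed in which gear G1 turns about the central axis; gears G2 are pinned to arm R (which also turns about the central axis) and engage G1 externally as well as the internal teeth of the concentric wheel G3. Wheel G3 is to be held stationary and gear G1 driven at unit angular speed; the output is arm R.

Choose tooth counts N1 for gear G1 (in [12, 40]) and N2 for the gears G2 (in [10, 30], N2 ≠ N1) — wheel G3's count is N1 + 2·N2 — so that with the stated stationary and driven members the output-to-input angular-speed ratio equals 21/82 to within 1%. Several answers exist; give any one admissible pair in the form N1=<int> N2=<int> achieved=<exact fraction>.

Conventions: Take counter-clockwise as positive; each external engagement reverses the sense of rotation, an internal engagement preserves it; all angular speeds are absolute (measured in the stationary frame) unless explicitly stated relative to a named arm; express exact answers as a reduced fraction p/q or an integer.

design class (target 21/82): planetary set
Willis with ω_ring = 0: ω_arm/ω_sun = N1/(N1+N3); set equal to 21/82  ⇒  N3/N1 = 1/(21/82) − 1 = 61/21
N3 = N1 + 2·N2  ⇒  N2/N1 = (N3/N1 − 1)/2 = (61/21 − 1)/2 = 20/21
smallest multiple with N1 ≥ 12 and N2 ≥ 10: k = 1  ⇒  N1 = 1·21 = 21, N2 = 1·20 = 20 (N1 ≤ 40, N2 ≤ 30, N2 ≠ N1 ✓), N3 = 21 + 2·20 = 61
check: N1/(N1+N3) with N1 = 21, N3 = 61 gives 21/82; |achieved − target| = 0 ≤ 21/8200 ✓

N1=21 N2=20 achieved=21/82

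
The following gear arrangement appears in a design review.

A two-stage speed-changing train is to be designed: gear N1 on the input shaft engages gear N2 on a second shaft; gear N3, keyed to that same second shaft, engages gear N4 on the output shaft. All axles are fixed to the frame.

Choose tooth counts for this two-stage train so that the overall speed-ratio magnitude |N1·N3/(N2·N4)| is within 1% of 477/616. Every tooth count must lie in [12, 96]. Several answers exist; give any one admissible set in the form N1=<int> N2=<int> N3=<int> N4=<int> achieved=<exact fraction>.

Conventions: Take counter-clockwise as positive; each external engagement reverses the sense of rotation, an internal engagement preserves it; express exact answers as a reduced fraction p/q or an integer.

topology: fixed-axis compound train — 2 stages, target 477/616
target = 477/616 in lowest terms: an exact hit needs N1·N3 = k·477 and N2·N4 = k·616 for one integer k, every count in [12, 96]; additionally prefer no 1:1 stage (N1 ≠ N2, N3 ≠ N4)
k = 1: no 1:1-free in-range split of k·477 and k·616 into factor pairs; take k = 2
k = 2: N1·N3 = 954 = 18·53, N2·N4 = 1232 = 14·88
achieved = 18·53/(14·88) = 477/616; |achieved − target| = 0 ≤ 477/61600 ✓

N1=18 N2=14 N3=53 N4=88 achieved=477/616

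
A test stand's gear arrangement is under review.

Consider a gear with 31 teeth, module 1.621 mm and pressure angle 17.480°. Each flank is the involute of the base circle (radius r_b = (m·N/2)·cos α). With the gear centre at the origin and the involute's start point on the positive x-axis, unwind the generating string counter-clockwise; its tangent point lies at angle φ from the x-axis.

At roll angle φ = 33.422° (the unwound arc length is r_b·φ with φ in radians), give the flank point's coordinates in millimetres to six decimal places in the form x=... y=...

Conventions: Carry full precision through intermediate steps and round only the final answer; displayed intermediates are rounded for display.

recognized (one wheel, involute flank): single-mesh tooth geometry, m = 1.621, N = 31
pitch radius r_p = m·N/2 = 1.621·31/2 = 25.125500
base radius r_b = r_p·cos α = 25.125500·cos 17.480° = 23.965251
roll angle φ = 33.422° = 0.58332394 rad
x = r_b·(cos φ + φ·sin φ) = 27.702200
y = r_b·(sin φ − φ·cos φ) = 1.532286

x=27.702200 y=1.532286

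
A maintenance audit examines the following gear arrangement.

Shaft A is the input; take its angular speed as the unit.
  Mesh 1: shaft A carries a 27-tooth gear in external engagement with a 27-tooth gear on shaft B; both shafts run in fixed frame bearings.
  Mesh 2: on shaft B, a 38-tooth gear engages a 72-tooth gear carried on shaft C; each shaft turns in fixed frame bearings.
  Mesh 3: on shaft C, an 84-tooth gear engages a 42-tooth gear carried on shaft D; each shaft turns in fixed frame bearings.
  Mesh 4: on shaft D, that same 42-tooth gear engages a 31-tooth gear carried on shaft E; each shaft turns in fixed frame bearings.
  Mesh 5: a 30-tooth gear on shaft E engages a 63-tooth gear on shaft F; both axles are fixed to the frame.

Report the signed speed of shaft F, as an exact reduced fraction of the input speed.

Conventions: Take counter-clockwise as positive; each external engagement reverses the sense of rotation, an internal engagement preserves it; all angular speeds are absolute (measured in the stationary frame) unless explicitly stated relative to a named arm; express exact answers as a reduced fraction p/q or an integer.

5-mesh fixed-axis compound train (all bearings frame-fixed)
mesh 1 [27T→27T]: |ω|/ω_in = 1×27/27 = 1, sense flips to −
mesh 2 [38T→72T]: |ω|/ω_in = 1×38/72 = 19/36, sense flips to +
mesh 3 [84T→42T]: |ω|/ω_in = (19/36)×84/42 = 19/18, sense flips to −
mesh 4 [42T→31T]: |ω|/ω_in = (19/18)×42/31 = 133/93, sense flips to +
mesh 5 [30T→63T]: |ω|/ω_in = (133/93)×30/63 = 190/279, sense flips to −
signed output speed (× input speed) = -190/279

-190/279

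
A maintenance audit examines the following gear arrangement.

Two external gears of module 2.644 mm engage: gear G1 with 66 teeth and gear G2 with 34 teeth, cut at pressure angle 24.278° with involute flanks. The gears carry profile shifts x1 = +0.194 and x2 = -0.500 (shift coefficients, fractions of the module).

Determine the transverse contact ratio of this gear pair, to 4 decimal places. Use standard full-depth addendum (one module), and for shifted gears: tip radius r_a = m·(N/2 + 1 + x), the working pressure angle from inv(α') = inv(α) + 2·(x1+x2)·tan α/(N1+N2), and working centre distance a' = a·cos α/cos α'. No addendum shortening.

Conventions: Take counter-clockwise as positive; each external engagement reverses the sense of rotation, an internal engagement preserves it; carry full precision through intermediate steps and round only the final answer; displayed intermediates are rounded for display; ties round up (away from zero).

1.6058

class = single-mesh tooth geometry [involute pair 66T × 34T, m = 2.644]
base radii: r_b1 = 79.535540, r_b2 = 40.972854
tip radii: r_a1 = 90.408936, r_a2 = 46.270000
inv(α') = inv(24.278°) + 2·(+0.194-0.500)·tan α/(66+34) = 0.02456365  ⇒  α' = 23.47076°
a' = a·cos α / cos α' = 132.2000·cos 24.278°/cos 23.47076° = 131.378169
action lengths: √(r_a1²−r_b1²) = 42.986901, √(r_a2²−r_b2²) = 21.497399
base pitch p_b = π·m·cos α = 7.571766
CR = (42.986901 + 21.497399 − 131.378169·sin 23.47076°)/7.571766 = 1.605817
contact ratio ≈ 1.6058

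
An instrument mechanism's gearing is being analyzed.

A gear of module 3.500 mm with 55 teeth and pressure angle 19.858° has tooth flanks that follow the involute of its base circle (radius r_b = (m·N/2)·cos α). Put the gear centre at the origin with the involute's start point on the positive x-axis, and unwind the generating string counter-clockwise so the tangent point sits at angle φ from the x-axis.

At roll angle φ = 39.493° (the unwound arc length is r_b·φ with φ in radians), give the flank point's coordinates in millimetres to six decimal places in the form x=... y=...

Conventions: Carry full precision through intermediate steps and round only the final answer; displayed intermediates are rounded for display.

recognized (one wheel, involute flank): single-mesh tooth geometry, m = 3.500, N = 55
pitch radius r_p = m·N/2 = 3.500·55/2 = 96.250000
base radius r_b = r_p·cos α = 96.250000·cos 19.858° = 90.526723
roll angle φ = 39.493° = 0.68928288 rad
x = r_b·(cos φ + φ·sin φ) = 109.544137
y = r_b·(sin φ − φ·cos φ) = 9.420461

x=109.544137 y=9.420461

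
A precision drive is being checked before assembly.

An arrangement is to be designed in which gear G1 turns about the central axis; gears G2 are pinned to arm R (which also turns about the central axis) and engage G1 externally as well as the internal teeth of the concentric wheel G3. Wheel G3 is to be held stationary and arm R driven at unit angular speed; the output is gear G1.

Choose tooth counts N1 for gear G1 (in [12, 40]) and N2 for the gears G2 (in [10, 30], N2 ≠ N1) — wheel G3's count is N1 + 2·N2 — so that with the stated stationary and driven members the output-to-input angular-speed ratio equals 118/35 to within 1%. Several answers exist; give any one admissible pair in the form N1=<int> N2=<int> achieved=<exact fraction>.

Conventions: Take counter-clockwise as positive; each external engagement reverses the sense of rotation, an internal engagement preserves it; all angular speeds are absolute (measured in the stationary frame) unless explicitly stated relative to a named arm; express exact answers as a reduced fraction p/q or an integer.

N1=35 N2=24 achieved=118/35

design class (target 118/35): planetary set
Willis with ω_ring = 0: ω_sun/ω_arm = (N1+N3)/N1; set equal to 118/35  ⇒  N3/N1 = 118/35 − 1 = 83/35
N3 = N1 + 2·N2  ⇒  N2/N1 = (N3/N1 − 1)/2 = (83/35 − 1)/2 = 24/35
smallest multiple with N1 ≥ 12 and N2 ≥ 10: k = 1  ⇒  N1 = 1·35 = 35, N2 = 1·24 = 24 (N1 ≤ 40, N2 ≤ 30, N2 ≠ N1 ✓), N3 = 35 + 2·24 = 83
check: (N1+N3)/N1 with N1 = 35, N3 = 83 gives 118/35; |achieved − target| = 0 ≤ 59/1750 ✓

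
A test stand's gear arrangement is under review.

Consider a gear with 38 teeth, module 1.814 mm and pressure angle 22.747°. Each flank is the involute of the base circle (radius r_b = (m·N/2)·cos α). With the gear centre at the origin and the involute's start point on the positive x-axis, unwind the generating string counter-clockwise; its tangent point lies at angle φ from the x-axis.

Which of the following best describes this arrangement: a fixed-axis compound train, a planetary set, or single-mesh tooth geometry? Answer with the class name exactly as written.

single-mesh tooth geometry

recognized (one wheel, involute flank): single-mesh tooth geometry, m = 1.814, N = 38
classification: single-mesh tooth geometry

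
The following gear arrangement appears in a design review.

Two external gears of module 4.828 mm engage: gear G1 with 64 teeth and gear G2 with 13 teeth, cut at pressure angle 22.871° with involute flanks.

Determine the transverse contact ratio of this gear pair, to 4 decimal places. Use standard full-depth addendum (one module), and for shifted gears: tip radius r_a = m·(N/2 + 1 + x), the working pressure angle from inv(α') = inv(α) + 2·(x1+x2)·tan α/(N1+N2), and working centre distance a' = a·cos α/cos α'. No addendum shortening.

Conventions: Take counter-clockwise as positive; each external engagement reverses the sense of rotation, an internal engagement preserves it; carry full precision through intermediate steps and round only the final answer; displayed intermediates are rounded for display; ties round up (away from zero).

single-mesh involute tooth geometry (64T engaging 13T at module 4.828)
base radii: r_b1 = 142.349871, r_b2 = 28.914817
tip radii: r_a1 = 159.324000, r_a2 = 36.210000
no profile shift: α' = α, a' = a
action lengths: √(r_a1²−r_b1²) = 71.558726, √(r_a2²−r_b2²) = 21.796730
base pitch p_b = π·m·cos α = 13.975166
CR = (71.558726 + 21.796730 − 185.878000·sin 22.87100°)/13.975166 = 1.510719
contact ratio ≈ 1.5107

1.5107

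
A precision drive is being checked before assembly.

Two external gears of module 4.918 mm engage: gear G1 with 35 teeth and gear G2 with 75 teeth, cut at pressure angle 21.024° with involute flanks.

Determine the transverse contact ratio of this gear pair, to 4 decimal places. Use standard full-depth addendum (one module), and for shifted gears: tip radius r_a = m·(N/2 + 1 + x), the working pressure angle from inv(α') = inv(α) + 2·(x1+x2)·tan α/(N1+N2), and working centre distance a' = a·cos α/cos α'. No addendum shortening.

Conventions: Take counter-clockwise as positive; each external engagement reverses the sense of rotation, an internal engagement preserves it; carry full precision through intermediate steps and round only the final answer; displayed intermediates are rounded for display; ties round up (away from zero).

1.6995

class = single-mesh tooth geometry [involute pair 35T × 75T, m = 4.918]
base radii: r_b1 = 80.335673, r_b2 = 172.147870
tip radii: r_a1 = 90.983000, r_a2 = 189.343000
no profile shift: α' = α, a' = a
action lengths: √(r_a1²−r_b1²) = 42.709319, √(r_a2²−r_b2²) = 78.840867
base pitch p_b = π·m·cos α = 14.421826
CR = (42.709319 + 78.840867 − 270.490000·sin 21.02400°)/14.421826 = 1.699471
contact ratio ≈ 1.6995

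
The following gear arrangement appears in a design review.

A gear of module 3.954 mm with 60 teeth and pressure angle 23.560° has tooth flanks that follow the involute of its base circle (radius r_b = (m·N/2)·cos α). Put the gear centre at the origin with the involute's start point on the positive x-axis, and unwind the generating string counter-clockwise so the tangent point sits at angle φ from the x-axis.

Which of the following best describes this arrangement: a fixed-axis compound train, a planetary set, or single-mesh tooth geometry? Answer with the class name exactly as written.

single-mesh tooth geometry

recognized (one wheel, involute flank): single-mesh tooth geometry, m = 3.954, N = 60
classification: single-mesh tooth geometry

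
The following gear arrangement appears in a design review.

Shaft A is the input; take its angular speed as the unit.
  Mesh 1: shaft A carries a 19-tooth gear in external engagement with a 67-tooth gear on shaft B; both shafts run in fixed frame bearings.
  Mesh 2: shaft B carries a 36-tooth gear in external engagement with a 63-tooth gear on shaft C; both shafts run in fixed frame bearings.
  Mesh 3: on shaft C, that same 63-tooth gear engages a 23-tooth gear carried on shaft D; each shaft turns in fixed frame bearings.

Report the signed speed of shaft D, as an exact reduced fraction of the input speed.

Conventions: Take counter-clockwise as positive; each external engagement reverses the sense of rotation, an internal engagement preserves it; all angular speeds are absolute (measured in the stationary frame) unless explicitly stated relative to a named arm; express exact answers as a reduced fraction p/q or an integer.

-684/1541

3-mesh fixed-axis compound train (all bearings frame-fixed)
mesh 1 [19T→67T]: |ω|/ω_in = 1×19/67 = 19/67, sense flips to −
mesh 2 [36T→63T]: |ω|/ω_in = (19/67)×36/63 = 76/469, sense flips to +
mesh 3 [63T→23T]: |ω|/ω_in = (76/469)×63/23 = 684/1541, sense flips to −
signed output speed (× input speed) = -684/1541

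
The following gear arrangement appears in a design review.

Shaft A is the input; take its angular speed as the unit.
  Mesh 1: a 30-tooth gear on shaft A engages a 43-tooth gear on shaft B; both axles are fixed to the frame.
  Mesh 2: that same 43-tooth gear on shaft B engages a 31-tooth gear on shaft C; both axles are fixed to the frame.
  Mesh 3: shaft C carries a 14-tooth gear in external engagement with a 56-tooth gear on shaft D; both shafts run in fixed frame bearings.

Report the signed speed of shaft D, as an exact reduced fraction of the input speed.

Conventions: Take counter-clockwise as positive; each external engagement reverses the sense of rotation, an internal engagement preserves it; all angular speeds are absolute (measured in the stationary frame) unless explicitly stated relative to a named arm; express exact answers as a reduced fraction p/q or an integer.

3-mesh fixed-axis compound train (all bearings frame-fixed)
mesh 1 [30T→43T]: |ω|/ω_in = 1×30/43 = 30/43, sense flips to −
mesh 2 [43T→31T]: |ω|/ω_in = (30/43)×43/31 = 30/31, sense flips to +
mesh 3 [14T→56T]: |ω|/ω_in = (30/31)×14/56 = 15/62, sense flips to −
signed output speed (× input speed) = -15/62

-15/62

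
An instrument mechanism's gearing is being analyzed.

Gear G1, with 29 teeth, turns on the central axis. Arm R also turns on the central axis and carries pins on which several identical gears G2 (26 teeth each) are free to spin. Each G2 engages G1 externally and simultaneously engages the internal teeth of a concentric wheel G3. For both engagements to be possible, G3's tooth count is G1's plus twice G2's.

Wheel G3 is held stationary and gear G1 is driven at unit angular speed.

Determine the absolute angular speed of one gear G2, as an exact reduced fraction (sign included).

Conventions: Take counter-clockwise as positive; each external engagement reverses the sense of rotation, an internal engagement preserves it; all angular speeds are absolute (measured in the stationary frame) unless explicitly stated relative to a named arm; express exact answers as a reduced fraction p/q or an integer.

class = planetary set [G3 = 29+2·26 = 81; Willis about the carrier]
ring teeth: 29 + 2·26 = 81
29(ω_sun−ω_arm) = −81(ω_ring−ω_arm),  ω_ring = 0, ω_sun = 1
29(1−ω_arm) = −81(0−ω_arm)  ⇒  110·ω_arm = 29  ⇒  ω_arm = 29/110
sun–planet mesh: 29·(1−29/110) = −26·(ω_p−ω_arm)  ⇒  ω_p−ω_arm = -2349/2860
ω_p = 29/110 − 2349/2860 = -29/52
exact speed ratio = -29/52

-29/52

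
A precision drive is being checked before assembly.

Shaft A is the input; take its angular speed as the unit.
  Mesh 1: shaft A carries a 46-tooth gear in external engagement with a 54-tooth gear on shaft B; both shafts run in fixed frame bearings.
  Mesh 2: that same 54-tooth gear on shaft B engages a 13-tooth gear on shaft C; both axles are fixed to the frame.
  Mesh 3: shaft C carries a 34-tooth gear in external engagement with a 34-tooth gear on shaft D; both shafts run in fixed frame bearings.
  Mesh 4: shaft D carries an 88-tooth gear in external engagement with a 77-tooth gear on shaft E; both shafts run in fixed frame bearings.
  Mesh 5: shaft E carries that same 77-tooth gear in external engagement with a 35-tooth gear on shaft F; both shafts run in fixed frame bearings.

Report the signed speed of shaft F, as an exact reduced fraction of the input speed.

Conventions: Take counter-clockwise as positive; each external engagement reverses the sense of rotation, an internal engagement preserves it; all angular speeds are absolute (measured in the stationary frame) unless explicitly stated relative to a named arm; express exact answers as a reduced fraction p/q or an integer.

5-mesh fixed-axis compound train (all bearings frame-fixed)
mesh 1 [46T→54T]: |ω|/ω_in = 1×46/54 = 23/27, sense flips to −
mesh 2 [54T→13T]: |ω|/ω_in = (23/27)×54/13 = 46/13, sense flips to +
mesh 3 [34T→34T]: |ω|/ω_in = (46/13)×34/34 = 46/13, sense flips to −
mesh 4 [88T→77T]: |ω|/ω_in = (46/13)×88/77 = 368/91, sense flips to +
mesh 5 [77T→35T]: |ω|/ω_in = (368/91)×77/35 = 4048/455, sense flips to −
signed output speed (× input speed) = -4048/455

-4048/455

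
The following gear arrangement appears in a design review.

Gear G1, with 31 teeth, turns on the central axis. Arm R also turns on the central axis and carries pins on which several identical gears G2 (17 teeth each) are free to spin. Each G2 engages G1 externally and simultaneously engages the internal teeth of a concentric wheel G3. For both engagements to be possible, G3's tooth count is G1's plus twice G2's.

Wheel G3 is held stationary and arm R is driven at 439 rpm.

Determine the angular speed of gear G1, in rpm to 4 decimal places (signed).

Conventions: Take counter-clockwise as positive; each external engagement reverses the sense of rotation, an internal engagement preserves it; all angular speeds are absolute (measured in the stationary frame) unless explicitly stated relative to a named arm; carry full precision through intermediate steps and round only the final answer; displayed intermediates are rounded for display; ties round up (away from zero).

class = planetary set [G3 = 31+2·17 = 65; Willis about the carrier]
normalise by the input: solve with ω_arm = 1, then scale by 439 rpm
ring teeth: 31 + 2·17 = 65
31(ω_sun−ω_arm) = −65(ω_ring−ω_arm),  ω_ring = 0, ω_arm = 1
ω_sun = 1 − (65/31)(0−1) = 96/31
scale: ω_sun = 96/31 × 439 rpm = +1359.4839 rpm

+1359.4839 rpm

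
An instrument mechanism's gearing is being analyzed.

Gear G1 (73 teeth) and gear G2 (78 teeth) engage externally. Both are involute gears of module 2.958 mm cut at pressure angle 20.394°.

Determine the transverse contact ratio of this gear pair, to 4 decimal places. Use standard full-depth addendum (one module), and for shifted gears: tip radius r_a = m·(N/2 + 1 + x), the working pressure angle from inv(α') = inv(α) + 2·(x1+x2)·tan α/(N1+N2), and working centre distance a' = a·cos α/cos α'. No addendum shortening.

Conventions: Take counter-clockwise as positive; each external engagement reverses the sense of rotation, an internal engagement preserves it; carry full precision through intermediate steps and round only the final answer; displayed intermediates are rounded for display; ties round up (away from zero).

1.7945

single-mesh involute tooth geometry (73T engaging 78T at module 2.958)
base radii: r_b1 = 101.199465, r_b2 = 108.130935
tip radii: r_a1 = 110.925000, r_a2 = 118.320000
no profile shift: α' = α, a' = a
action lengths: √(r_a1²−r_b1²) = 45.420523, √(r_a2²−r_b2²) = 48.034605
base pitch p_b = π·m·cos α = 8.710342
CR = (45.420523 + 48.034605 − 223.329000·sin 20.39400°)/8.710342 = 1.794511
contact ratio ≈ 1.7945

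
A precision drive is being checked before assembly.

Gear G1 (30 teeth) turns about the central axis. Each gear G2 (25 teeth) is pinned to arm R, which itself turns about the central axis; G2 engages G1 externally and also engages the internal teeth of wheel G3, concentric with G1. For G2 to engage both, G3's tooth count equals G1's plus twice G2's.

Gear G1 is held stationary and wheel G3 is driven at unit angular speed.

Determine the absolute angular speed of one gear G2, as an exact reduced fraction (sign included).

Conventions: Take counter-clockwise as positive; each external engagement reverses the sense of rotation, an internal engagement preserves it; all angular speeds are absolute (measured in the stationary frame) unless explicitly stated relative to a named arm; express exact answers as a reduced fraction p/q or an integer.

recognized (axles ride arm R): planetary set, 30/25/80 teeth
ring teeth: 30 + 2·25 = 80
30(ω_sun−ω_arm) = −80(ω_ring−ω_arm),  ω_sun = 0, ω_ring = 1
30(0−ω_arm) = −80(1−ω_arm)  ⇒  110·ω_arm = 80  ⇒  ω_arm = 8/11
sun–planet mesh: 30·(0−8/11) = −25·(ω_p−ω_arm)  ⇒  ω_p−ω_arm = 48/55
ω_p = 8/11 + 48/55 = 8/5
exact speed ratio = 8/5

8/5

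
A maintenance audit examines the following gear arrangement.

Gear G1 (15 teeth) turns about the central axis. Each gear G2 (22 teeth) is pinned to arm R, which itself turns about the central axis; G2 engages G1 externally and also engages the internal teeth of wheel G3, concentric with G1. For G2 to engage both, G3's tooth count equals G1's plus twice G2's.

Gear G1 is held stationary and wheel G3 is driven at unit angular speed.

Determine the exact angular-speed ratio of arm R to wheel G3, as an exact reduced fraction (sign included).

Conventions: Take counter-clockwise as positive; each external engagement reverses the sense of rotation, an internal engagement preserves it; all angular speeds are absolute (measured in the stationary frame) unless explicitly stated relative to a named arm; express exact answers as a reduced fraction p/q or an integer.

class = planetary set [G3 = 15+2·22 = 59; Willis about the carrier]
ring teeth: 15 + 2·22 = 59
15(ω_sun−ω_arm) = −59(ω_ring−ω_arm),  ω_sun = 0, ω_ring = 1
15(0−ω_arm) = −59(1−ω_arm)  ⇒  74·ω_arm = 59  ⇒  ω_arm = 59/74
ω_out/ω_in = 59/74

59/74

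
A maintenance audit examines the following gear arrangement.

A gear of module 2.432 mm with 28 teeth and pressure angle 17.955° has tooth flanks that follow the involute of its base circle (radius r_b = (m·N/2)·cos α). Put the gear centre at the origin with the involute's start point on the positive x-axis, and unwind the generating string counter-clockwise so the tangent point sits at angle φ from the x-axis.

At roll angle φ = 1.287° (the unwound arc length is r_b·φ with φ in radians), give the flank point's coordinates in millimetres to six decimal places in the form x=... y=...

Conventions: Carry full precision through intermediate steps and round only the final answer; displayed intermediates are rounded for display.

topology: single-mesh involute geometry — m = 2.432, N = 28
pitch radius r_p = m·N/2 = 2.432·28/2 = 34.048000
base radius r_b = r_p·cos α = 34.048000·cos 17.955° = 32.389826
roll angle φ = 1.287° = 0.02246239 rad
x = r_b·(cos φ + φ·sin φ) = 32.397996
y = r_b·(sin φ − φ·cos φ) = 0.000122

x=32.397996 y=0.000122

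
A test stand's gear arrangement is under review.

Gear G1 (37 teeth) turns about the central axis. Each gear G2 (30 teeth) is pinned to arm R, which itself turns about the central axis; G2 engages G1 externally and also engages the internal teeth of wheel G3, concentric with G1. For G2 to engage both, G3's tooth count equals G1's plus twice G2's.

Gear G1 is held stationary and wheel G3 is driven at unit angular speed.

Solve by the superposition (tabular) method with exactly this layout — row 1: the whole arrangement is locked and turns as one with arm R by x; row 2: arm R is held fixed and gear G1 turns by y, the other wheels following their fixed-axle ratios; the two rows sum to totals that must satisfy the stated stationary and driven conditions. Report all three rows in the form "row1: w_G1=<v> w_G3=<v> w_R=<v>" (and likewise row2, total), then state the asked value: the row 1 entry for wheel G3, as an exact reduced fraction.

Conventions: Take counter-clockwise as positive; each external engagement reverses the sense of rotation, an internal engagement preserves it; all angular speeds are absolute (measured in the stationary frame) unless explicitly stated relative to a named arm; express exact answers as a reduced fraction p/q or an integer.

planetary set (37T centre, 30T on arm, 97T internal) — Willis relation
row 1 — lock + rotate with arm: ω_sun = ω_ring = ω_arm = x
superposition row 2 [arm held]: sun y, ring −(37/97)·y, arm 0
boundary: total ω_sun = x + y = 0 and total ω_ring = x − (37/97)·y = 1  ⇒  y = -97/134, x = 97/134
row 2 ring = −(37/97)·(-97/134) = 37/134
totals (row 1 + row 2): sun 97/134 + (-97/134) = 0, ring 97/134 + 37/134 = 1, arm 97/134 + 0 = 97/134
asked cell (row1, ring) = 97/134

row1: w_G1=97/134 w_G3=97/134 w_R=97/134
row2: w_G1=-97/134 w_G3=37/134 w_R=0
total: w_G1=0 w_G3=1 w_R=97/134
asked value: 97/134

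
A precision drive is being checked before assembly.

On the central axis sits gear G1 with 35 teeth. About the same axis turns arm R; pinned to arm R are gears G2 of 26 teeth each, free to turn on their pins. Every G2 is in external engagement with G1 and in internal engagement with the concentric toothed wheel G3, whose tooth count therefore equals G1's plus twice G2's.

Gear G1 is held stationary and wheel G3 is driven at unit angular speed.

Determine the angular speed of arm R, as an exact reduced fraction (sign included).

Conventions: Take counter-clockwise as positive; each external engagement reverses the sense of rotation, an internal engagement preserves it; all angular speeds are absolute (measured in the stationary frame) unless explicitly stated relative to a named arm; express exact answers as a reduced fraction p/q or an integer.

class = planetary set [G3 = 35+2·26 = 87; Willis about the carrier]
ring teeth: 35 + 2·26 = 87
35(ω_sun−ω_arm) = −87(ω_ring−ω_arm),  ω_sun = 0, ω_ring = 1
35(0−ω_arm) = −87(1−ω_arm)  ⇒  122·ω_arm = 87  ⇒  ω_arm = 87/122
exact speed ratio = 87/122

87/122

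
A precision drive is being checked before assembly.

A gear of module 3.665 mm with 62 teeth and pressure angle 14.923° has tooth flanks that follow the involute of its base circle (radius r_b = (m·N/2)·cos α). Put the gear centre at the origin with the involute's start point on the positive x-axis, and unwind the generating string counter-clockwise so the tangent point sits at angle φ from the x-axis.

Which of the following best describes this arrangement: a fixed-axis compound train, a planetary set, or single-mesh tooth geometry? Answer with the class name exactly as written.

class = single-mesh tooth geometry [base-circle involute, m = 3.665, 62T]
classification: single-mesh tooth geometry

single-mesh tooth geometry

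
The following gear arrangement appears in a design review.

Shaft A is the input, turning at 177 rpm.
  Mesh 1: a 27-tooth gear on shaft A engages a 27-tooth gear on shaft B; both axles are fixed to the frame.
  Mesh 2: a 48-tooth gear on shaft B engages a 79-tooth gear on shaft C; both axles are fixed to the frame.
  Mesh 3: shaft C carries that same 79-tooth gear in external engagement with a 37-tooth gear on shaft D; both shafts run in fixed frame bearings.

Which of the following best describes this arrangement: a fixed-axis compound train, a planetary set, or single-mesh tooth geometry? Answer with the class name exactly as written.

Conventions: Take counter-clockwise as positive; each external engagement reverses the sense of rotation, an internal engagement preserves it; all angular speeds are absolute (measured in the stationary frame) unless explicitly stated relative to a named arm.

class = fixed-axis compound train [3 meshes; 3 ratios multiply, 3 sense flips]
classification: fixed-axis compound train

fixed-axis compound train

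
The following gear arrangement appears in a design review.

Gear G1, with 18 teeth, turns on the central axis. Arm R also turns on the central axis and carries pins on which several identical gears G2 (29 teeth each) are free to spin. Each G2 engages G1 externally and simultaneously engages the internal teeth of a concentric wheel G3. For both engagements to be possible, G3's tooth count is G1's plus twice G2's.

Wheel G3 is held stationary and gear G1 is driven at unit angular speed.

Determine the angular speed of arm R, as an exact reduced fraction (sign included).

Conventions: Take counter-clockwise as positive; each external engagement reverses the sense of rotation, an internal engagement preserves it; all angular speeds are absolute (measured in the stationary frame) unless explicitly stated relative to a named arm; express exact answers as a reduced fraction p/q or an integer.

9/47

topology: planetary set — G1 18T / G2 29T / G3 76T, arm = carrier (Willis)
ring teeth: 18 + 2·29 = 76
18(ω_sun−ω_arm) = −76(ω_ring−ω_arm),  ω_ring = 0, ω_sun = 1
18(1−ω_arm) = −76(0−ω_arm)  ⇒  94·ω_arm = 18  ⇒  ω_arm = 9/47
exact speed ratio = 9/47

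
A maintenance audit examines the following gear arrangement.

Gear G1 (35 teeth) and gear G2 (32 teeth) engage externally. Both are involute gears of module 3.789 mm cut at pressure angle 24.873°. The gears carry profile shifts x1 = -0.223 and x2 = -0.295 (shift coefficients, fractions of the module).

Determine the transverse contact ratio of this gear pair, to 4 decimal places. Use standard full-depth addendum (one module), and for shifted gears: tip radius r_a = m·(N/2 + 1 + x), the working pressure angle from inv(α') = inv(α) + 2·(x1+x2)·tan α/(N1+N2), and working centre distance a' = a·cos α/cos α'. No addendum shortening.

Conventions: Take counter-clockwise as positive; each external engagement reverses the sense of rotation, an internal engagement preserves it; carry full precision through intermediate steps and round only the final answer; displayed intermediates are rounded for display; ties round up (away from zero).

topology: single-mesh involute geometry — m = 3.789, 35T/32T pair
base radii: r_b1 = 60.156970, r_b2 = 55.000659
tip radii: r_a1 = 69.251553, r_a2 = 63.295245
inv(α') = inv(24.873°) + 2·(-0.223-0.295)·tan α/(35+32) = 0.02232746  ⇒  α' = 22.76793°
a' = a·cos α / cos α' = 126.9315·cos 24.873°/cos 22.76793° = 124.888988
action lengths: √(r_a1²−r_b1²) = 34.306217, √(r_a2²−r_b2²) = 31.324361
base pitch p_b = π·m·cos α = 10.799354
CR = (34.306217 + 31.324361 − 124.888988·sin 22.76793°)/10.799354 = 1.601818
contact ratio ≈ 1.6018

1.6018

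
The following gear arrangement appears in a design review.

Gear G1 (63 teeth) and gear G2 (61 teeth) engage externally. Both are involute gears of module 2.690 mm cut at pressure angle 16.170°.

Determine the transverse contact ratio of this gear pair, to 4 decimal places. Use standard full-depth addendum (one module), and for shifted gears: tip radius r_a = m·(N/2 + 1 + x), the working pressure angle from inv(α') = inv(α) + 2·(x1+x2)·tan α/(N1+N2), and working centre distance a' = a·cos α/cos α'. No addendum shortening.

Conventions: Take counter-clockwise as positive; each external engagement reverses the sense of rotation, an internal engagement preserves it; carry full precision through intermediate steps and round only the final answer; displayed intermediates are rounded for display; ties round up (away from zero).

class = single-mesh tooth geometry [involute pair 63T × 61T, m = 2.690]
base radii: r_b1 = 81.382852, r_b2 = 78.799270
tip radii: r_a1 = 87.425000, r_a2 = 84.735000
no profile shift: α' = α, a' = a
action lengths: √(r_a1²−r_b1²) = 31.936843, √(r_a2²−r_b2²) = 31.155984
base pitch p_b = π·m·cos α = 8.116564
CR = (31.936843 + 31.155984 − 166.780000·sin 16.17000°)/8.116564 = 2.050936
contact ratio ≈ 2.0509

2.0509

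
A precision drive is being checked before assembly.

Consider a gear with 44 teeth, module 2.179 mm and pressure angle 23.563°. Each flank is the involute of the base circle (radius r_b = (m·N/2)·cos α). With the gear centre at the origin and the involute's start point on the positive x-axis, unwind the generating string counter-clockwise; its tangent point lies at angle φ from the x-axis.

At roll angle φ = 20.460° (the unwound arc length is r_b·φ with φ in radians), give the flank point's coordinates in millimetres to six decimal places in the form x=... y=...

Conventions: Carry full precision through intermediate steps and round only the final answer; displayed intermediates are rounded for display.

x=46.653897 y=0.658490

topology: single-mesh involute geometry — m = 2.179, N = 44
pitch radius r_p = m·N/2 = 2.179·44/2 = 47.938000
base radius r_b = r_p·cos α = 47.938000·cos 23.563° = 43.940981
roll angle φ = 20.460° = 0.35709436 rad
x = r_b·(cos φ + φ·sin φ) = 46.653897
y = r_b·(sin φ − φ·cos φ) = 0.658490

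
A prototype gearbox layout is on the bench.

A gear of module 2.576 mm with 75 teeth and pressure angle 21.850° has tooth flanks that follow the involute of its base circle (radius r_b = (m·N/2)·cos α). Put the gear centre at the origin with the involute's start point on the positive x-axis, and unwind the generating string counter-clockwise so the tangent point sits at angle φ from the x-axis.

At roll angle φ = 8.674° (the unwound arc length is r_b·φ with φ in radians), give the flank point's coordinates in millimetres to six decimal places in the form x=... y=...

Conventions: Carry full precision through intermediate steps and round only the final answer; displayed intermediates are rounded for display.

recognized (one wheel, involute flank): single-mesh tooth geometry, m = 2.576, N = 75
pitch radius r_p = m·N/2 = 2.576·75/2 = 96.600000
base radius r_b = r_p·cos α = 96.600000·cos 21.850° = 89.660391
roll angle φ = 8.674° = 0.15138986 rad
x = r_b·(cos φ + φ·sin φ) = 90.681969
y = r_b·(sin φ − φ·cos φ) = 0.103460

x=90.681969 y=0.103460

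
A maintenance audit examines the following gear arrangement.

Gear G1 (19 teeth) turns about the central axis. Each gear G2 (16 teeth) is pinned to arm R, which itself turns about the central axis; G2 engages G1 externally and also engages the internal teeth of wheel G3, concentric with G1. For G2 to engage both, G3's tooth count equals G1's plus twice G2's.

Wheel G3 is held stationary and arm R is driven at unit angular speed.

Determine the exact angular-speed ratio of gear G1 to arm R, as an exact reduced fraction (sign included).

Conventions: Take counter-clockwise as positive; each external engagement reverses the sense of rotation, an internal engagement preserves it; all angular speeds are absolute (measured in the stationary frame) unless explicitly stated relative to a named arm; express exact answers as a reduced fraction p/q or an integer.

planetary set (19T centre, 16T on arm, 51T internal) — Willis relation
ring teeth: 19 + 2·16 = 51
19(ω_sun−ω_arm) = −51(ω_ring−ω_arm),  ω_ring = 0, ω_arm = 1
ω_sun = 1 − (51/19)(0−1) = 70/19
ω_out/ω_in = 70/19

70/19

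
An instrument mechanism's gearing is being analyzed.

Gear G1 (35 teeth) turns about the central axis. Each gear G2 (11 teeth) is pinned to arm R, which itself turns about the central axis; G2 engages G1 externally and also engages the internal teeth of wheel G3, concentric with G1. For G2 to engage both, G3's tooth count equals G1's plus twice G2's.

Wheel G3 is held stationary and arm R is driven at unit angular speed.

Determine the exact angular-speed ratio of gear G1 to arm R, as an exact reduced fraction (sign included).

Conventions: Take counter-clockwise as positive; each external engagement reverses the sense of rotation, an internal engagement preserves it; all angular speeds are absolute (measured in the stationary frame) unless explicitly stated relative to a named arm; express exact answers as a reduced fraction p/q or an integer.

recognized (axles ride arm R): planetary set, 35/11/57 teeth
ring teeth: 35 + 2·11 = 57
35(ω_sun−ω_arm) = −57(ω_ring−ω_arm),  ω_ring = 0, ω_arm = 1
ω_sun = 1 − (57/35)(0−1) = 92/35
ω_out/ω_in = 92/35

92/35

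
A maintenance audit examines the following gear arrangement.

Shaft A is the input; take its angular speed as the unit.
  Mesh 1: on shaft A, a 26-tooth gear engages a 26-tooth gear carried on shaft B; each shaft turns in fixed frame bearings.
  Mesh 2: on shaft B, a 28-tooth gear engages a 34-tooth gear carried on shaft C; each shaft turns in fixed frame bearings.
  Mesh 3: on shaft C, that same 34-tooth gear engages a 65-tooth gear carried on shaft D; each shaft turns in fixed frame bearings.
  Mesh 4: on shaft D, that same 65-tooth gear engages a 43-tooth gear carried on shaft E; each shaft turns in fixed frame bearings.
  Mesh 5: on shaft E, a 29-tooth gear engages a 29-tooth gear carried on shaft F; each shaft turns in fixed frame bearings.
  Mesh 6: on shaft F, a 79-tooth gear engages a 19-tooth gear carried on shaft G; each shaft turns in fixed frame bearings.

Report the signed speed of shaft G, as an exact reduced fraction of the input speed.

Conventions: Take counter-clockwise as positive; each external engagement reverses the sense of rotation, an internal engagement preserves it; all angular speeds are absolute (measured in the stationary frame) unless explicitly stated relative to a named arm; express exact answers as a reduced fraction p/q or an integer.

6-mesh fixed-axis compound train (all bearings frame-fixed)
mesh 1 [26T→26T]: |ω|/ω_in = 1×26/26 = 1, sense flips to −
mesh 2 [28T→34T]: |ω|/ω_in = 1×28/34 = 14/17, sense flips to +
mesh 3 [34T→65T]: |ω|/ω_in = (14/17)×34/65 = 28/65, sense flips to −
mesh 4 [65T→43T]: |ω|/ω_in = (28/65)×65/43 = 28/43, sense flips to +
mesh 5 [29T→29T]: |ω|/ω_in = (28/43)×29/29 = 28/43, sense flips to −
mesh 6 [79T→19T]: |ω|/ω_in = (28/43)×79/19 = 2212/817, sense flips to +
signed output speed (× input speed) = 2212/817

2212/817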